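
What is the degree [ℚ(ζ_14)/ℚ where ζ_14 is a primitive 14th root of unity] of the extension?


[ℚ(ζ_n):ℚ] = deg Φ_n(x) = φ(n). Here φ(14) = 6

[ℚ(ζ_14)/ℚ where ζ_14 is a primitive 14th root of unity] = 6


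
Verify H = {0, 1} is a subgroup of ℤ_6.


Subgroup test for H = {0, 1} in (ℤ_6, +):
(1) 0 ∈ H? Yes
(2) Closure: for all a,b ∈ H, (a+b) mod 6 ∈ H? No  [counterexample: 1 + 1 = 2 ∉ H]
(3) Inverses: for all a ∈ H, -a mod 6 ∈ H? No

No, H is not a subgroup of ℤ_6


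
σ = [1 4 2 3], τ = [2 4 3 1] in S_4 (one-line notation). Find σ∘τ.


σ∘τ: apply τ first, then σ
1 →τ 2 →σ 4
2 →τ 4 →σ 3
3 →τ 3 →σ 2
4 →τ 1 →σ 1

σ∘τ = [4 3 2 1]


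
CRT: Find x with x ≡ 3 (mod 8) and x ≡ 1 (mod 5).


m₁ = 8, m₂ = 5, gcd = 1, so CRT applies. M = m₁·m₂ = 40
Let M₁ = M/m₁ = 5, M₂ = M/m₂ = 8
Find y₁ ≡ M₁⁻¹ (mod m₁): 5⁻¹ ≡ 5 (mod 8)
Find y₂ ≡ M₂⁻¹ (mod m₂): 8⁻¹ ≡ 2 (mod 5)
x = a₁·M₁·y₁ + a₂·M₂·y₂ = 3·5·5 + 1·8·2 = 91
Reduce mod 40: x ≡ 11
Check: 11 mod 8 = 3 ✓, 11 mod 5 = 1 ✓

x ≡ 11 (mod 40)


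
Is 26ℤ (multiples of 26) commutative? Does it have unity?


26ℤ is a commutative ring under +,× but has no multiplicative identity (1 ∉ 26ℤ); it has no zero divisors, but without unity it is not an integral domain
Commutative: Yes
Integral domain: No
Has unity: No

26ℤ (multiples of 26): Commutative=Yes, Unity=No


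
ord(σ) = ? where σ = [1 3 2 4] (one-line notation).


Cycle decomposition: (2 3)
Cycle lengths: 2
Order = lcm(2) = 2

ord(σ) = 2


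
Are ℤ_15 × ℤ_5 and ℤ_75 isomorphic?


Comparing ℤ_15 × ℤ_5 and ℤ_75:
gcd(15,5) = 5 ≠ 1. Max element order in ℤ_15×ℤ_5 is lcm(15,5) = 15 < 75, so it has no element of order 75

No, ℤ_15 × ℤ_5 ≇ ℤ_75


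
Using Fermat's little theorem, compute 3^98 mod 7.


Fermat's little theorem: if p is prime and gcd(a,p)=1, then a^(p-1) ≡ 1 (mod p)
p = 7 is prime, gcd(3,7) = 1
Reduce exponent: 98 mod 6 = 2
So 3^98 ≡ 3^2 (mod 7)
3^2 mod 7 = 2

3^98 ≡ 2 (mod 7)


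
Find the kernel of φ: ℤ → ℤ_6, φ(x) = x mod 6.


Kernel = preimage of identity
ker(φ) = {x ∈ ℤ : x ≡ 0 (mod 6)} = 6ℤ = {0, ±6, ±12, ...}

ker(φ) = 6ℤ


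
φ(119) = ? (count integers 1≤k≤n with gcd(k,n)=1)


Factor n: 119 = 7 × 17
φ(n) = n · ∏(1 - 1/p) over distinct primes p | n
φ(119) = 119 · (1 - 1/7) · (1 - 1/17) = 96

φ(119) = 96


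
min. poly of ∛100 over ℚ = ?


∛100 satisfies x³ - 100 = 0, irreducible over ℚ (no rational root; 100 is not a perfect cube)

Minimal polynomial: x³ - 100


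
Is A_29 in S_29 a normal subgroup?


H = A_29 in S_29
A_29 has index 2 in S_29, and every subgroup of index 2 is normal

Yes, normal subgroup


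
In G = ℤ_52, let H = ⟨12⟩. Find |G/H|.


|⟨12⟩| = n / gcd(12, 52) = 52 / 4 = 13
H is normal (ℤ_52 is abelian).
|G/H| = |G| / |H| = 52 / 13 = 4

|G/H| = 4


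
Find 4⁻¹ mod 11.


Use the extended Euclidean algorithm to write 1 = 4·s + 11·t; then s mod 11 is the inverse.
Euclidean algorithm:
  4 = 0·11 + 4
  11 = 2·4 + 3
  4 = 1·3 + 1
  3 = 3·1 + 0
gcd(4,11) = 1
Back-substitution gives: 4·(3) + 11·(-1) = 1
So 4⁻¹ ≡ 3 ≡ 3 (mod 11)
Check: 4 × 3 = 12 ≡ 1 (mod 11) ✓

4⁻¹ ≡ 3 (mod 11)


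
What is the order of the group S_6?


|S_n| = n! (number of permutations of n symbols)
|S_6| = 6! = 720

|S_6| = 720


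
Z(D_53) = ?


Z(G) = {g ∈ G | gx = xg for all x ∈ G}
For odd n, Z(D_n) = {e}: no nontrivial rotation commutes with all reflections

Z(D_53) = {e}


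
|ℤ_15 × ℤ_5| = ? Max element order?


|ℤ_15 × ℤ_5| = 15 × 5 = 75
Max element order = lcm(15,5) = 15
Cyclic? No (gcd=5)

|ℤ_15×ℤ_5| = 75, max element order = 15


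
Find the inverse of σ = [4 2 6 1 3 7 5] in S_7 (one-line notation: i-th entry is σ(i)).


To find σ⁻¹, swap domain and range:
σ(1) = 4 → σ⁻¹(4) = 1
σ(2) = 2 → σ⁻¹(2) = 2
σ(3) = 6 → σ⁻¹(6) = 3
σ(4) = 1 → σ⁻¹(1) = 4
σ(5) = 3 → σ⁻¹(3) = 5
σ(6) = 7 → σ⁻¹(7) = 6
σ(7) = 5 → σ⁻¹(5) = 7

σ⁻¹ = [4 2 5 1 7 3 6]


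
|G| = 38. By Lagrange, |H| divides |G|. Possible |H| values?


Lagrange's theorem: |H| divides |G|
|G| = 38
Divisors of 38: 1, 2, 19, 38

Possible subgroup orders: {1, 2, 19, 38}


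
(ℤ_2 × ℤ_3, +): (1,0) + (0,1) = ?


Operation: componentwise addition mod (2, 3)
(1,0) + (0,1) = ((a₁+b₁) mod 2, (a₂+b₂) mod 3) with a = (1,0), b = (0,1)

(1,0) + (0,1) = (1,1)


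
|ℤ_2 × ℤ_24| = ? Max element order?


|ℤ_2 × ℤ_24| = 2 × 24 = 48
Max element order = lcm(2,24) = 24
Cyclic? No (gcd=2)

|ℤ_2×ℤ_24| = 48, max element order = 24


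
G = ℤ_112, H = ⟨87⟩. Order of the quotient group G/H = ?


|⟨87⟩| = n / gcd(87, 112) = 112 / 1 = 112
H is normal (ℤ_112 is abelian).
|G/H| = |G| / |H| = 112 / 112 = 1

|G/H| = 1


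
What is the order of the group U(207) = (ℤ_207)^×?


U(n) is the group of units mod n; |U(n)| = φ(n)
|U(207)| = φ(207) = 132

|U(207) = (ℤ_207)^×| = 132


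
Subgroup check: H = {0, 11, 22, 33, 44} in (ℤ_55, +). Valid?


Subgroup test for H = {0, 11, 22, 33, 44} in (ℤ_55, +):
(1) 0 ∈ H? Yes
(2) Closure: for all a,b ∈ H, (a+b) mod 55 ∈ H? Yes
(3) Inverses: for all a ∈ H, -a mod 55 ∈ H? Yes

Yes, H is a subgroup of ℤ_55


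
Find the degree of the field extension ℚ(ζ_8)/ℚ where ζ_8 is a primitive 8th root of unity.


[ℚ(ζ_n):ℚ] = deg Φ_n(x) = φ(n). Here φ(8) = 4

[ℚ(ζ_8)/ℚ where ζ_8 is a primitive 8th root of unity] = 4


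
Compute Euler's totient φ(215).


Factor n: 215 = 5 × 43
φ(n) = n · ∏(1 - 1/p) over distinct primes p | n
φ(215) = 215 · (1 - 1/5) · (1 - 1/43) = 168

φ(215) = 168


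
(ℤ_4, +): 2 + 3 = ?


Operation: addition mod 4
2 + 3 = (a + b) mod 4 with a = 2, b = 3

2 + 3 = 1


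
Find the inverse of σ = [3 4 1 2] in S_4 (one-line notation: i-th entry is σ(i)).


To find σ⁻¹, swap domain and range:
σ(1) = 3 → σ⁻¹(3) = 1
σ(2) = 4 → σ⁻¹(4) = 2
σ(3) = 1 → σ⁻¹(1) = 3
σ(4) = 2 → σ⁻¹(2) = 4

σ⁻¹ = [3 4 1 2]


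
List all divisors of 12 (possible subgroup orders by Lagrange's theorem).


Lagrange's theorem: |H| divides |G|
|G| = 12
Divisors of 12: 1, 2, 3, 4, 6, 12

Possible subgroup orders: {1, 2, 3, 4, 6, 12}


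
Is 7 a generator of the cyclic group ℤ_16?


g generates ℤ_n iff gcd(g, n) = 1
gcd(7, 16) = 1
Since gcd = 1, 7 is a generator.

Yes, 7 generates ℤ_16


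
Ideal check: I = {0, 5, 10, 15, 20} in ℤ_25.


Check ideal conditions for I = {0, 5, 10, 15, 20} in ℤ_25:
(1) I is an additive subgroup? Yes
(2) For r ∈ ℤ_25 and a ∈ I: r·a ∈ I? Yes

Yes, I is an ideal of ℤ_25


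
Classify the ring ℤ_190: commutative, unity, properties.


ℤ_190 is a commutative ring with unity 1; 190 = 2×95 is composite, so 2·95 ≡ 0 gives zero divisors (not an integral domain)
Commutative: Yes
Integral domain: No
Has unity: Yes

ℤ_190: Commutative=Yes, Unity=Yes


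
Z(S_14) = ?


Z(G) = {g ∈ G | gx = xg for all x ∈ G}
S_n is non-abelian for n ≥ 3; Z(S_14) is trivial

Z(S_14) = {e}


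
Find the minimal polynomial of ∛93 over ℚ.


∛93 satisfies x³ - 93 = 0, irreducible over ℚ (no rational root; 93 is not a perfect cube)

Minimal polynomial: x³ - 93


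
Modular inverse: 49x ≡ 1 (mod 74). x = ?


Use the extended Euclidean algorithm to write 1 = 49·s + 74·t; then s mod 74 is the inverse.
Euclidean algorithm:
  49 = 0·74 + 49
  74 = 1·49 + 25
  49 = 1·25 + 24
  25 = 1·24 + 1
  24 = 24·1 + 0
gcd(49,74) = 1
Back-substitution gives: 49·(-3) + 74·(2) = 1
So 49⁻¹ ≡ -3 ≡ 71 (mod 74)
Check: 49 × 71 = 3479 ≡ 1 (mod 74) ✓

49⁻¹ ≡ 71 (mod 74)


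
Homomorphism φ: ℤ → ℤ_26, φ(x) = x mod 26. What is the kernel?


Kernel = preimage of identity
ker(φ) = {x ∈ ℤ : x ≡ 0 (mod 26)} = 26ℤ = {0, ±26, ±52, ...}

ker(φ) = 26ℤ


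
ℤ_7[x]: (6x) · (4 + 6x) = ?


Expand and collect like terms; reduce coefficients mod 7:
x^0: 0·4 = 0 ≡ 0 (mod 7)
x^1: 0·6 + 6·4 = 24 ≡ 3 (mod 7)
x^2: 6·6 = 36 ≡ 1 (mod 7)
Result: 3x + x^2

f · g = 3x + x^2


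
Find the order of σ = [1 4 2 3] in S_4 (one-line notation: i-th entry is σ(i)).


Cycle decomposition: (2 4 3)
Cycle lengths: 3
Order = lcm(3) = 3

ord(σ) = 3


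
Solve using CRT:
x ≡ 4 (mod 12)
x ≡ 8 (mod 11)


m₁ = 12, m₂ = 11, gcd = 1, so CRT applies. M = m₁·m₂ = 132
Let M₁ = M/m₁ = 11, M₂ = M/m₂ = 12
Find y₁ ≡ M₁⁻¹ (mod m₁): 11⁻¹ ≡ 11 (mod 12)
Find y₂ ≡ M₂⁻¹ (mod m₂): 12⁻¹ ≡ 1 (mod 11)
x = a₁·M₁·y₁ + a₂·M₂·y₂ = 4·11·11 + 8·12·1 = 580
Reduce mod 132: x ≡ 52
Check: 52 mod 12 = 4 ✓, 52 mod 11 = 8 ✓

x ≡ 52 (mod 132)


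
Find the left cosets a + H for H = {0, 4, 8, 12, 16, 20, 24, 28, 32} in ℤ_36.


H = {0, 4, 8, 12, 16, 20, 24, 28, 32}, |H| = 9
Number of cosets = |G|/|H| = 36/9 = 4
0 + H = {0, 4, 8, 12, 16, 20, 24, 28, 32}
1 + H = {1, 5, 9, 13, 17, 21, 25, 29, 33}
2 + H = {2, 6, 10, 14, 18, 22, 26, 30, 34}
3 + H = {3, 7, 11, 15, 19, 23, 27, 31, 35}

Cosets: 0+H={0,4,8,12,16,20,24,28,32}; 1+H={1,5,9,13,17,21,25,29,33}; 2+H={2,6,10,14,18,22,26,30,34}; 3+H={3,7,11,15,19,23,27,31,35}


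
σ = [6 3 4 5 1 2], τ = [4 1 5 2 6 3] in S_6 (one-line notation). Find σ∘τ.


σ∘τ: apply τ first, then σ
1 →τ 4 →σ 5
2 →τ 1 →σ 6
3 →τ 5 →σ 1
4 →τ 2 →σ 3
5 →τ 6 →σ 2
6 →τ 3 →σ 4

σ∘τ = [5 6 1 3 2 4]


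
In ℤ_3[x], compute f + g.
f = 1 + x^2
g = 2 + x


Add coefficients mod 3:
x^0: 1 + 2 = 0 (mod 3)
x^1: 0 + 1 = 1 (mod 3)
x^2: 1 + 0 = 1 (mod 3)
Result: x + x^2

f + g = x + x^2


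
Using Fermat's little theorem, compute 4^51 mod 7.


Fermat's little theorem: if p is prime and gcd(a,p)=1, then a^(p-1) ≡ 1 (mod p)
p = 7 is prime, gcd(4,7) = 1
Reduce exponent: 51 mod 6 = 3
So 4^51 ≡ 4^3 (mod 7)
4^3 mod 7 = 1

4^51 ≡ 1 (mod 7)


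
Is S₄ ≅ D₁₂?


Comparing S₄ and D₁₂:
S₄ has trivial center; D₁₂ has center {e, r⁶}

No, S₄ ≇ D₁₂


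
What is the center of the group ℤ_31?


Z(G) = {g ∈ G | gx = xg for all x ∈ G}
ℤ_31 is abelian, so Z(G) = G

Z(ℤ_31) = ℤ_31


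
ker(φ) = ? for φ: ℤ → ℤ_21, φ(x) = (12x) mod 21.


Kernel = preimage of identity
ker(φ) = {x ∈ ℤ : 12x ≡ 0 (mod 21)}. gcd(12,21) = 3, so 12x ≡ 0 (mod 21) ⟺ x ≡ 0 (mod 21/3 = 7). Hence ker(φ) = 7ℤ

ker(φ) = 7ℤ


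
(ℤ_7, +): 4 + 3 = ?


Operation: addition mod 7
4 + 3 = (a + b) mod 7 with a = 4, b = 3

4 + 3 = 0


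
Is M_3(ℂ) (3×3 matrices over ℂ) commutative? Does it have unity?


Matrix multiplication is non-commutative for n ≥ 2; the identity matrix I is the unity; singular matrices give zero divisors, so not an integral domain
Commutative: No
Integral domain: No
Has unity: Yes

M_3(ℂ) (3×3 matrices over ℂ): Commutative=No, Unity=Yes


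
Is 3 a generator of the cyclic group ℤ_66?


g generates ℤ_n iff gcd(g, n) = 1
gcd(3, 66) = 3
Since gcd = 3 ≠ 1, ⟨3⟩ has order 22 < 66, so 3 is not a generator.

No, 3 does not generate ℤ_66


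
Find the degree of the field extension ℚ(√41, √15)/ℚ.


[ℚ(√41,√15):ℚ] = [ℚ(√41,√15):ℚ(√41)]·[ℚ(√41):ℚ] = 2·2 = 4

[ℚ(√41, √15)/ℚ] = 4


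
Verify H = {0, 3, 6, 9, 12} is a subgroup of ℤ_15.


Subgroup test for H = {0, 3, 6, 9, 12} in (ℤ_15, +):
(1) 0 ∈ H? Yes
(2) Closure: for all a,b ∈ H, (a+b) mod 15 ∈ H? Yes
(3) Inverses: for all a ∈ H, -a mod 15 ∈ H? Yes

Yes, H is a subgroup of ℤ_15


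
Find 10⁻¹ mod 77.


Use the extended Euclidean algorithm to write 1 = 10·s + 77·t; then s mod 77 is the inverse.
Euclidean algorithm:
  10 = 0·77 + 10
  77 = 7·10 + 7
  10 = 1·7 + 3
  7 = 2·3 + 1
  3 = 3·1 + 0
gcd(10,77) = 1
Back-substitution gives: 10·(-23) + 77·(3) = 1
So 10⁻¹ ≡ -23 ≡ 54 (mod 77)
Check: 10 × 54 = 540 ≡ 1 (mod 77) ✓

10⁻¹ ≡ 54 (mod 77)


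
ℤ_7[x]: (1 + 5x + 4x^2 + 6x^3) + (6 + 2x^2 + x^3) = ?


Add coefficients mod 7:
x^0: 1 + 6 = 0 (mod 7)
x^1: 5 + 0 = 5 (mod 7)
x^2: 4 + 2 = 6 (mod 7)
x^3: 6 + 1 = 0 (mod 7)
Result: 5x + 6x^2

f + g = 5x + 6x^2


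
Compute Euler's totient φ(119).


Factor n: 119 = 7 × 17
φ(n) = n · ∏(1 - 1/p) over distinct primes p | n
φ(119) = 119 · (1 - 1/7) · (1 - 1/17) = 96

φ(119) = 96


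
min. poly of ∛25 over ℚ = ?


∛25 satisfies x³ - 25 = 0, irreducible over ℚ (no rational root; 25 is not a perfect cube)

Minimal polynomial: x³ - 25


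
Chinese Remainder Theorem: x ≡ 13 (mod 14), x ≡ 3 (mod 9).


m₁ = 14, m₂ = 9, gcd = 1, so CRT applies. M = m₁·m₂ = 126
Let M₁ = M/m₁ = 9, M₂ = M/m₂ = 14
Find y₁ ≡ M₁⁻¹ (mod m₁): 9⁻¹ ≡ 11 (mod 14)
Find y₂ ≡ M₂⁻¹ (mod m₂): 14⁻¹ ≡ 2 (mod 9)
x = a₁·M₁·y₁ + a₂·M₂·y₂ = 13·9·11 + 3·14·2 = 1371
Reduce mod 126: x ≡ 111
Check: 111 mod 14 = 13 ✓, 111 mod 9 = 3 ✓

x ≡ 111 (mod 126)


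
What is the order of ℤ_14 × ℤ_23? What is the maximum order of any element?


|ℤ_14 × ℤ_23| = 14 × 23 = 322
Max element order = lcm(14,23) = 322
Cyclic? Yes (gcd=1)

|ℤ_14×ℤ_23| = 322, max element order = 322


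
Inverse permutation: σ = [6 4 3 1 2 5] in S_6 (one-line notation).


To find σ⁻¹, swap domain and range:
σ(1) = 6 → σ⁻¹(6) = 1
σ(2) = 4 → σ⁻¹(4) = 2
σ(3) = 3 → σ⁻¹(3) = 3
σ(4) = 1 → σ⁻¹(1) = 4
σ(5) = 2 → σ⁻¹(2) = 5
σ(6) = 5 → σ⁻¹(5) = 6

σ⁻¹ = [4 5 3 2 6 1]


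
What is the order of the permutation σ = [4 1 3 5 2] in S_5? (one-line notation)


Cycle decomposition: (1 4 5 2)
Cycle lengths: 4
Order = lcm(4) = 4

ord(σ) = 4


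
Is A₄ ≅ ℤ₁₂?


Comparing A₄ and ℤ₁₂:
A₄ is non-abelian, ℤ₁₂ is abelian

No, A₄ ≇ ℤ₁₂


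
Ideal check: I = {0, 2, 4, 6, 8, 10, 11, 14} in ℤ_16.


Check ideal conditions for I = {0, 2, 4, 6, 8, 10, 11, 14} in ℤ_16:
(1) I is an additive subgroup? No
(2) For r ∈ ℤ_16 and a ∈ I: r·a ∈ I? No  [counterexample: r=2, a=6, r·a mod 16 = 12 ∉ I]

No, I is not an ideal of ℤ_16


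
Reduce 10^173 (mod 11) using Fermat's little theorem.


Fermat's little theorem: if p is prime and gcd(a,p)=1, then a^(p-1) ≡ 1 (mod p)
p = 11 is prime, gcd(10,11) = 1
Reduce exponent: 173 mod 10 = 3
So 10^173 ≡ 10^3 (mod 11)
10^3 mod 11 = 10

10^173 ≡ 10 (mod 11)


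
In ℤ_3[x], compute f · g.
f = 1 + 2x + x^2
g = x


Expand and collect like terms; reduce coefficients mod 3:
x^0: 1·0 = 0 ≡ 0 (mod 3)
x^1: 1·1 + 2·0 = 1 ≡ 1 (mod 3)
x^2: 2·1 + 1·0 = 2 ≡ 2 (mod 3)
x^3: 1·1 = 1 ≡ 1 (mod 3)
Result: x + 2x^2 + x^3

f · g = x + 2x^2 + x^3


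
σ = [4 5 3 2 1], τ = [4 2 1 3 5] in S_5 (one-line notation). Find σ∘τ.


σ∘τ: apply τ first, then σ
1 →τ 4 →σ 2
2 →τ 2 →σ 5
3 →τ 1 →σ 4
4 →τ 3 →σ 3
5 →τ 5 →σ 1

σ∘τ = [2 5 4 3 1]


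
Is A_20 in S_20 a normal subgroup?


H = A_20 in S_20
A_20 has index 2 in S_20, and every subgroup of index 2 is normal

Yes, normal subgroup


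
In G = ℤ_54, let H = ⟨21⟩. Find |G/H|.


|⟨21⟩| = n / gcd(21, 54) = 54 / 3 = 18
H is normal (ℤ_54 is abelian).
|G/H| = |G| / |H| = 54 / 18 = 3

|G/H| = 3


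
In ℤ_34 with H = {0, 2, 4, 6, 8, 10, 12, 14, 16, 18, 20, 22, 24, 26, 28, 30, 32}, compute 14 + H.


14 + H = {14 + h (mod 34) : h ∈ H}
14+0=14, 14+2=16, 14+4=18, 14+6=20, 14+8=22, 14+10=24, 14+12=26, 14+14=28, 14+16=30, 14+18=32, 14+20=0, 14+22=2, 14+24=4, 14+26=6, 14+28=8, 14+30=10, 14+32=12
14 + H = {0, 2, 4, 6, 8, 10, 12, 14, 16, 18, 20, 22, 24, 26, 28, 30, 32} = 0 + H

14 + H = {0, 2, 4, 6, 8, 10, 12, 14, 16, 18, 20, 22, 24, 26, 28, 30, 32}


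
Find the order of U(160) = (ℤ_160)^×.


U(n) is the group of units mod n; |U(n)| = φ(n)
|U(160)| = φ(160) = 64

|U(160) = (ℤ_160)^×| = 64


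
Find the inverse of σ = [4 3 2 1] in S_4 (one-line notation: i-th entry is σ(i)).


To find σ⁻¹, swap domain and range:
σ(1) = 4 → σ⁻¹(4) = 1
σ(2) = 3 → σ⁻¹(3) = 2
σ(3) = 2 → σ⁻¹(2) = 3
σ(4) = 1 → σ⁻¹(1) = 4

σ⁻¹ = [4 3 2 1]


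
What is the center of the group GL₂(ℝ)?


Z(G) = {g ∈ G | gx = xg for all x ∈ G}
Only scalar multiples of the identity commute with all invertible matrices

Z(GL₂(ℝ)) = {aI : a ∈ ℝ, a ≠ 0}


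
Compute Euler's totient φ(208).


Factor n: 208 = 2^4 × 13
φ(n) = n · ∏(1 - 1/p) over distinct primes p | n
φ(208) = 208 · (1 - 1/2) · (1 - 1/13) = 96

φ(208) = 96


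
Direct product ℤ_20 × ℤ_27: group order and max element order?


|ℤ_20 × ℤ_27| = 20 × 27 = 540
Max element order = lcm(20,27) = 540
Cyclic? Yes (gcd=1)

|ℤ_20×ℤ_27| = 540, max element order = 540


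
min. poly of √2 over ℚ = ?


√2 satisfies x² - 2 = 0, irreducible over ℚ since 2 is squarefree

Minimal polynomial: x² - 2


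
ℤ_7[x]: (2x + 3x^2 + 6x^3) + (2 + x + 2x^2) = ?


Add coefficients mod 7:
x^0: 0 + 2 = 2 (mod 7)
x^1: 2 + 1 = 3 (mod 7)
x^2: 3 + 2 = 5 (mod 7)
x^3: 6 + 0 = 6 (mod 7)
Result: 2 + 3x + 5x^2 + 6x^3

f + g = 2 + 3x + 5x^2 + 6x^3


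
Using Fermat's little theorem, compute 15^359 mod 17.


Fermat's little theorem: if p is prime and gcd(a,p)=1, then a^(p-1) ≡ 1 (mod p)
p = 17 is prime, gcd(15,17) = 1
Reduce exponent: 359 mod 16 = 7
So 15^359 ≡ 15^7 (mod 17)
15^7 mod 17 = 8

15^359 ≡ 8 (mod 17)


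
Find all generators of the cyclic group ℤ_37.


g generates ℤ_n iff gcd(g,n) = 1
Prime factors of 37: 37
Generators are g ∈ {1,...,36} not divisible by any of these primes.
Generators: {1, 2, 3, 4, 5, 6, 7, 8, 9, 10, 11, 12, 13, 14, 15, 16, 17, 18, 19, 20, 21, 22, 23, 24, 25, 26, 27, 28, 29, 30, 31, 32, 33, 34, 35, 36}
Number of generators = φ(37) = 36

Generators of ℤ_37 = {1, 2, 3, 4, 5, 6, 7, 8, 9, 10, 11, 12, 13, 14, 15, 16, 17, 18, 19, 20, 21, 22, 23, 24, 25, 26, 27, 28, 29, 30, 31, 32, 33, 34, 35, 36}


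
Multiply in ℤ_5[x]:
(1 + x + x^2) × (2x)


Expand and collect like terms; reduce coefficients mod 5:
x^0: 1·0 = 0 ≡ 0 (mod 5)
x^1: 1·2 + 1·0 = 2 ≡ 2 (mod 5)
x^2: 1·2 + 1·0 = 2 ≡ 2 (mod 5)
x^3: 1·2 = 2 ≡ 2 (mod 5)
Result: 2x + 2x^2 + 2x^3

f · g = 2x + 2x^2 + 2x^3


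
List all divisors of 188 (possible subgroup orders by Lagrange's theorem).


Lagrange's theorem: |H| divides |G|
|G| = 188
Divisors of 188: 1, 2, 4, 47, 94, 188

Possible subgroup orders: {1, 2, 4, 47, 94, 188}


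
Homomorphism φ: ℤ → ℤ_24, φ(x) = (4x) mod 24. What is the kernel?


Kernel = preimage of identity
ker(φ) = {x ∈ ℤ : 4x ≡ 0 (mod 24)}. gcd(4,24) = 4, so 4x ≡ 0 (mod 24) ⟺ x ≡ 0 (mod 24/4 = 6). Hence ker(φ) = 6ℤ

ker(φ) = 6ℤ


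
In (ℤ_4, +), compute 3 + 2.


Operation: addition mod 4
3 + 2 = (a + b) mod 4 with a = 3, b = 2

3 + 2 = 1


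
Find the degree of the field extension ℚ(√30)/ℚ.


√30 has minimal polynomial x² - 30 (irreducible over ℚ since 30 is squarefree)

[ℚ(√30)/ℚ] = 2


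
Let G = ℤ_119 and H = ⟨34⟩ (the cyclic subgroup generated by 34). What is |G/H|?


|⟨34⟩| = n / gcd(34, 119) = 119 / 17 = 7
H is normal (ℤ_119 is abelian).
|G/H| = |G| / |H| = 119 / 7 = 17

|G/H| = 17


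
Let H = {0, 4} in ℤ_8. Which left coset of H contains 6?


6 + H = {6 + h (mod 8) : h ∈ H}
6+0=6, 6+4=2
6 + H = {2, 6} = 2 + H

6 + H = {2, 6}


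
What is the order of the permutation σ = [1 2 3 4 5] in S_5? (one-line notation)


Cycle decomposition: identity (all elements fixed)
Order = 1 (identity has order 1)

ord(σ) = 1


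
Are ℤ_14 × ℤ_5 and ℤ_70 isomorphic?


Comparing ℤ_14 × ℤ_5 and ℤ_70:
gcd(14,5) = 1, so ℤ_14 × ℤ_5 ≅ ℤ_70 (CRT)

Yes, ℤ_14 × ℤ_5 ≅ ℤ_70


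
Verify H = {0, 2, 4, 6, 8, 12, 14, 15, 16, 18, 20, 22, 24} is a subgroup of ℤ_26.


Subgroup test for H = {0, 2, 4, 6, 8, 12, 14, 15, 16, 18, 20, 22, 24} in (ℤ_26, +):
(1) 0 ∈ H? Yes
(2) Closure: for all a,b ∈ H, (a+b) mod 26 ∈ H? No  [counterexample: 2 + 8 = 10 ∉ H]
(3) Inverses: for all a ∈ H, -a mod 26 ∈ H? No

No, H is not a subgroup of ℤ_26


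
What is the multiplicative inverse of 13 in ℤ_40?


Use the extended Euclidean algorithm to write 1 = 13·s + 40·t; then s mod 40 is the inverse.
Euclidean algorithm:
  13 = 0·40 + 13
  40 = 3·13 + 1
  13 = 13·1 + 0
gcd(13,40) = 1
Back-substitution gives: 13·(-3) + 40·(1) = 1
So 13⁻¹ ≡ -3 ≡ 37 (mod 40)
Check: 13 × 37 = 481 ≡ 1 (mod 40) ✓

13⁻¹ ≡ 37 (mod 40)


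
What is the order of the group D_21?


|D_n| = 2n (n rotations and n reflections)
|D_21| = 2×21 = 42

|D_21| = 42


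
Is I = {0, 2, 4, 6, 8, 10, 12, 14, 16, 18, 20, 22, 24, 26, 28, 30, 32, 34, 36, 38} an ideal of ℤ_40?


Check ideal conditions for I = {0, 2, 4, 6, 8, 10, 12, 14, 16, 18, 20, 22, 24, 26, 28, 30, 32, 34, 36, 38} in ℤ_40:
(1) I is an additive subgroup? Yes
(2) For r ∈ ℤ_40 and a ∈ I: r·a ∈ I? Yes

Yes, I is an ideal of ℤ_40


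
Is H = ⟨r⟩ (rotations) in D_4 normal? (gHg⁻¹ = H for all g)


H = ⟨r⟩ (rotations) in D_4
The rotation subgroup ⟨r⟩ has index 2 in D_4, so it is normal

Yes, normal subgroup


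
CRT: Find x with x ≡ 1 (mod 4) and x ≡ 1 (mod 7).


m₁ = 4, m₂ = 7, gcd = 1, so CRT applies. M = m₁·m₂ = 28
Let M₁ = M/m₁ = 7, M₂ = M/m₂ = 4
Find y₁ ≡ M₁⁻¹ (mod m₁): 7⁻¹ ≡ 3 (mod 4)
Find y₂ ≡ M₂⁻¹ (mod m₂): 4⁻¹ ≡ 2 (mod 7)
x = a₁·M₁·y₁ + a₂·M₂·y₂ = 1·7·3 + 1·4·2 = 29
Reduce mod 28: x ≡ 1
Check: 1 mod 4 = 1 ✓, 1 mod 7 = 1 ✓

x ≡ 1 (mod 28)


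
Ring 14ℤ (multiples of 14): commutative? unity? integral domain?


14ℤ is a commutative ring under +,× but has no multiplicative identity (1 ∉ 14ℤ); it has no zero divisors, but without unity it is not an integral domain
Commutative: Yes
Integral domain: No
Has unity: No

14ℤ (multiples of 14): Commutative=Yes, Unity=No


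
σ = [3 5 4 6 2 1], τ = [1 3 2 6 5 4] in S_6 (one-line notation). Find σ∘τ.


σ∘τ: apply τ first, then σ
1 →τ 1 →σ 3
2 →τ 3 →σ 4
3 →τ 2 →σ 5
4 →τ 6 →σ 1
5 →τ 5 →σ 2
6 →τ 4 →σ 6

σ∘τ = [3 4 5 1 2 6]


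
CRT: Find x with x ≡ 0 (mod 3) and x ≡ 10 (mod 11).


m₁ = 3, m₂ = 11, gcd = 1, so CRT applies. M = m₁·m₂ = 33
Let M₁ = M/m₁ = 11, M₂ = M/m₂ = 3
Find y₁ ≡ M₁⁻¹ (mod m₁): 11⁻¹ ≡ 2 (mod 3)
Find y₂ ≡ M₂⁻¹ (mod m₂): 3⁻¹ ≡ 4 (mod 11)
x = a₁·M₁·y₁ + a₂·M₂·y₂ = 0·11·2 + 10·3·4 = 120
Reduce mod 33: x ≡ 21
Check: 21 mod 3 = 0 ✓, 21 mod 11 = 10 ✓

x ≡ 21 (mod 33)


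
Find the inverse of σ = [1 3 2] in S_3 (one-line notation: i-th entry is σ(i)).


To find σ⁻¹, swap domain and range:
σ(1) = 1 → σ⁻¹(1) = 1
σ(2) = 3 → σ⁻¹(3) = 2
σ(3) = 2 → σ⁻¹(2) = 3

σ⁻¹ = [1 3 2]


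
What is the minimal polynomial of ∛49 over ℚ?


∛49 satisfies x³ - 49 = 0, irreducible over ℚ (no rational root; 49 is not a perfect cube)

Minimal polynomial: x³ - 49


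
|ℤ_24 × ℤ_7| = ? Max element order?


|ℤ_24 × ℤ_7| = 24 × 7 = 168
Max element order = lcm(24,7) = 168
Cyclic? Yes (gcd=1)

|ℤ_24×ℤ_7| = 168, max element order = 168


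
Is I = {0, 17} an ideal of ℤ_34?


Check ideal conditions for I = {0, 17} in ℤ_34:
(1) I is an additive subgroup? Yes
(2) For r ∈ ℤ_34 and a ∈ I: r·a ∈ I? Yes

Yes, I is an ideal of ℤ_34


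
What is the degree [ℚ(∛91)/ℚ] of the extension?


∛91 has minimal polynomial x³ - 91 (irreducible over ℚ since 91 is not a perfect cube)

[ℚ(∛91)/ℚ] = 3


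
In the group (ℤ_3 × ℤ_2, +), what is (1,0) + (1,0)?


Operation: componentwise addition mod (3, 2)
(1,0) + (1,0) = ((a₁+b₁) mod 3, (a₂+b₂) mod 2) with a = (1,0), b = (1,0)

(1,0) + (1,0) = (2,0)


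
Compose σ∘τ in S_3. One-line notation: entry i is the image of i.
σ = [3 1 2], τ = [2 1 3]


σ∘τ: apply τ first, then σ
1 →τ 2 →σ 1
2 →τ 1 →σ 3
3 →τ 3 →σ 2

σ∘τ = [1 3 2]


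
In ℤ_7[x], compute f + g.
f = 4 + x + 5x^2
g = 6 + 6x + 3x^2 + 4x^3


Add coefficients mod 7:
x^0: 4 + 6 = 3 (mod 7)
x^1: 1 + 6 = 0 (mod 7)
x^2: 5 + 3 = 1 (mod 7)
x^3: 0 + 4 = 4 (mod 7)
Result: 3 + x^2 + 4x^3

f + g = 3 + x^2 + 4x^3


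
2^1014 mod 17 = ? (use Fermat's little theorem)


Fermat's little theorem: if p is prime and gcd(a,p)=1, then a^(p-1) ≡ 1 (mod p)
p = 17 is prime, gcd(2,17) = 1
Reduce exponent: 1014 mod 16 = 6
So 2^1014 ≡ 2^6 (mod 17)
2^6 mod 17 = 13

2^1014 ≡ 13 (mod 17)


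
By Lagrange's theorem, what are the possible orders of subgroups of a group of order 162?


Lagrange's theorem: |H| divides |G|
|G| = 162
Divisors of 162: 1, 2, 3, 6, 9, 18, 27, 54, 81, 162

Possible subgroup orders: {1, 2, 3, 6, 9, 18, 27, 54, 81, 162}


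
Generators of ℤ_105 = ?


g generates ℤ_n iff gcd(g,n) = 1
Prime factors of 105: 3, 5, 7
Generators are g ∈ {1,...,104} not divisible by any of these primes.
Generators: {1, 2, 4, 8, 11, 13, 16, 17, 19, 22, 23, 26, 29, 31, 32, 34, 37, 38, 41, 43, 44, 46, 47, 52, 53, 58, 59, 61, 62, 64, 67, 68, 71, 73, 74, 76, 79, 82, 83, 86, 88, 89, 92, 94, 97, 101, 103, 104}
Number of generators = φ(105) = 48

Generators of ℤ_105 = {1, 2, 4, 8, 11, 13, 16, 17, 19, 22, 23, 26, 29, 31, 32, 34, 37, 38, 41, 43, 44, 46, 47, 52, 53, 58, 59, 61, 62, 64, 67, 68, 71, 73, 74, 76, 79, 82, 83, 86, 88, 89, 92, 94, 97, 101, 103, 104}


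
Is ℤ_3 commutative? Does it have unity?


ℤ_3 is a commutative ring with unity 1; 3 is prime, so ℤ_3 is a field (hence an integral domain)
Commutative: Yes
Integral domain: Yes
Has unity: Yes

ℤ_3: Commutative=Yes, Unity=Yes


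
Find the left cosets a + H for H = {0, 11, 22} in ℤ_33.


H = {0, 11, 22}, |H| = 3
Number of cosets = |G|/|H| = 33/3 = 11
0 + H = {0, 11, 22}
1 + H = {1, 12, 23}
2 + H = {2, 13, 24}
3 + H = {3, 14, 25}
4 + H = {4, 15, 26}
5 + H = {5, 16, 27}
6 + H = {6, 17, 28}
7 + H = {7, 18, 29}
8 + H = {8, 19, 30}
9 + H = {9, 20, 31}
10 + H = {10, 21, 32}

Cosets: 0+H={0,11,22}; 1+H={1,12,23}; 2+H={2,13,24}; 3+H={3,14,25}; 4+H={4,15,26}; 5+H={5,16,27}; 6+H={6,17,28}; 7+H={7,18,29}; 8+H={8,19,30}; 9+H={9,20,31}; 10+H={10,21,32}


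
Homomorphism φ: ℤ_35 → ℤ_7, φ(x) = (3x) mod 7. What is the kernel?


Kernel = preimage of identity
ker(φ) = {x ∈ ℤ_35 : 3x ≡ 0 (mod 7)}. Since 7 | 35, φ is well-defined. The kernel is the cyclic subgroup ⟨7⟩ of ℤ_35 (order 5), i.e. {0, 7, 14, 21, 28}

ker(φ) = {0, 7, 14, 21, 28}


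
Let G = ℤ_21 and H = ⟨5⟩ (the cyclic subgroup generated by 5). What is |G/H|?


|⟨5⟩| = n / gcd(5, 21) = 21 / 1 = 21
H is normal (ℤ_21 is abelian).
|G/H| = |G| / |H| = 21 / 21 = 1

|G/H| = 1


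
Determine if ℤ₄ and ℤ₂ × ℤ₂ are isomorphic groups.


Comparing ℤ₄ and ℤ₂ × ℤ₂:
ℤ₄ has an element of order 4; ℤ₂×ℤ₂ has exponent 2

No, ℤ₄ ≇ ℤ₂ × ℤ₂


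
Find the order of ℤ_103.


ℤ_n has n elements.

|ℤ_103| = 103


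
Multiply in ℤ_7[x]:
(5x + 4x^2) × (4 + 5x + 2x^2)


Expand and collect like terms; reduce coefficients mod 7:
x^0: 0·4 = 0 ≡ 0 (mod 7)
x^1: 0·5 + 5·4 = 20 ≡ 6 (mod 7)
x^2: 0·2 + 5·5 + 4·4 = 41 ≡ 6 (mod 7)
x^3: 5·2 + 4·5 = 30 ≡ 2 (mod 7)
x^4: 4·2 = 8 ≡ 1 (mod 7)
Result: 6x + 6x^2 + 2x^3 + x^4

f · g = 6x + 6x^2 + 2x^3 + x^4


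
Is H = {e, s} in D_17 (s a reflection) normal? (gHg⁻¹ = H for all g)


H = {e, s} in D_17 (s a reflection)
r·s·r⁻¹ = sr⁻² ≠ s for n ≥ 3, so {e, s} is not closed under conjugation

No, not a normal subgroup


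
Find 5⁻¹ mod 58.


Use the extended Euclidean algorithm to write 1 = 5·s + 58·t; then s mod 58 is the inverse.
Euclidean algorithm:
  5 = 0·58 + 5
  58 = 11·5 + 3
  5 = 1·3 + 2
  3 = 1·2 + 1
  2 = 2·1 + 0
gcd(5,58) = 1
Back-substitution gives: 5·(-23) + 58·(2) = 1
So 5⁻¹ ≡ -23 ≡ 35 (mod 58)
Check: 5 × 35 = 175 ≡ 1 (mod 58) ✓

5⁻¹ ≡ 35 (mod 58)


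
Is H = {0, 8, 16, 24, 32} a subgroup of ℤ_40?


Subgroup test for H = {0, 8, 16, 24, 32} in (ℤ_40, +):
(1) 0 ∈ H? Yes
(2) Closure: for all a,b ∈ H, (a+b) mod 40 ∈ H? Yes
(3) Inverses: for all a ∈ H, -a mod 40 ∈ H? Yes

Yes, H is a subgroup of ℤ_40


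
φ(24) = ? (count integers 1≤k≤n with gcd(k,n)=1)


φ(n) = count of k ∈ {1,...,n} with gcd(k,n)=1
Coprimes to 24: {1, 5, 7, 11, 13, 17, 19, 23}
Count: 8

φ(24) = 8


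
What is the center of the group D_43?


Z(G) = {g ∈ G | gx = xg for all x ∈ G}
For odd n, Z(D_n) = {e}: no nontrivial rotation commutes with all reflections

Z(D_43) = {e}


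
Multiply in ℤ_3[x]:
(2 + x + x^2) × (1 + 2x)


Expand and collect like terms; reduce coefficients mod 3:
x^0: 2·1 = 2 ≡ 2 (mod 3)
x^1: 2·2 + 1·1 = 5 ≡ 2 (mod 3)
x^2: 1·2 + 1·1 = 3 ≡ 0 (mod 3)
x^3: 1·2 = 2 ≡ 2 (mod 3)
Result: 2 + 2x + 2x^3

f · g = 2 + 2x + 2x^3


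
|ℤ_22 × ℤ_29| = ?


|A × B| = |A| · |B|
|ℤ_22 × ℤ_29| = 22 × 29 = 638

|ℤ_22 × ℤ_29| = 638


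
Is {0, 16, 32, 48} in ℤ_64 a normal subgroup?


H = {0, 16, 32, 48} in ℤ_64
ℤ_64 is abelian; every subgroup of an abelian group is normal

Yes, normal subgroup


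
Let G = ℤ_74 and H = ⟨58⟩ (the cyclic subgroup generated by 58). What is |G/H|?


|⟨58⟩| = n / gcd(58, 74) = 74 / 2 = 37
H is normal (ℤ_74 is abelian).
|G/H| = |G| / |H| = 74 / 37 = 2

|G/H| = 2


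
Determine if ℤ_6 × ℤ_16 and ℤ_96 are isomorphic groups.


Comparing ℤ_6 × ℤ_16 and ℤ_96:
gcd(6,16) = 2 ≠ 1. Max element order in ℤ_6×ℤ_16 is lcm(6,16) = 48 < 96, so it has no element of order 96

No, ℤ_6 × ℤ_16 ≇ ℤ_96


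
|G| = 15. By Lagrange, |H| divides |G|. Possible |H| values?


Lagrange's theorem: |H| divides |G|
|G| = 15
Divisors of 15: 1, 3, 5, 15

Possible subgroup orders: {1, 3, 5, 15}


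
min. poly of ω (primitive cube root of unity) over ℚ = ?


ω satisfies x² + x + 1 = 0 (the cyclotomic polynomial Φ₃)

Minimal polynomial: x² + x + 1


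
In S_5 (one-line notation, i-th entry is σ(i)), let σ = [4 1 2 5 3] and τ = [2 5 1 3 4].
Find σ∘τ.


σ∘τ: apply τ first, then σ
1 →τ 2 →σ 1
2 →τ 5 →σ 3
3 →τ 1 →σ 4
4 →τ 3 →σ 2
5 →τ 4 →σ 5

σ∘τ = [1 3 4 2 5]


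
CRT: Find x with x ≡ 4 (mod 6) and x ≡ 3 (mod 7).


m₁ = 6, m₂ = 7, gcd = 1, so CRT applies. M = m₁·m₂ = 42
Let M₁ = M/m₁ = 7, M₂ = M/m₂ = 6
Find y₁ ≡ M₁⁻¹ (mod m₁): 7⁻¹ ≡ 1 (mod 6)
Find y₂ ≡ M₂⁻¹ (mod m₂): 6⁻¹ ≡ 6 (mod 7)
x = a₁·M₁·y₁ + a₂·M₂·y₂ = 4·7·1 + 3·6·6 = 136
Reduce mod 42: x ≡ 10
Check: 10 mod 6 = 4 ✓, 10 mod 7 = 3 ✓

x ≡ 10 (mod 42)


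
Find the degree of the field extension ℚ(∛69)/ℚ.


∛69 has minimal polynomial x³ - 69 (irreducible over ℚ since 69 is not a perfect cube)

[ℚ(∛69)/ℚ] = 3


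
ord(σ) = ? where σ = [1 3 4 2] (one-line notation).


Cycle decomposition: (2 3 4)
Cycle lengths: 3
Order = lcm(3) = 3

ord(σ) = 3


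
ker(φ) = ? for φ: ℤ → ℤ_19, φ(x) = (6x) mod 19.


Kernel = preimage of identity
ker(φ) = {x ∈ ℤ : 6x ≡ 0 (mod 19)}. gcd(6,19) = 1, so 6x ≡ 0 (mod 19) ⟺ x ≡ 0 (mod 19/1 = 19). Hence ker(φ) = 19ℤ

ker(φ) = 19ℤ


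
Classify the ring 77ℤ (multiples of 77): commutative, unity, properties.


77ℤ is a commutative ring under +,× but has no multiplicative identity (1 ∉ 77ℤ); it has no zero divisors, but without unity it is not an integral domain
Commutative: Yes
Integral domain: No
Has unity: No

77ℤ (multiples of 77): Commutative=Yes, Unity=No


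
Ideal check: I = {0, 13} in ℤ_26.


Check ideal conditions for I = {0, 13} in ℤ_26:
(1) I is an additive subgroup? Yes
(2) For r ∈ ℤ_26 and a ∈ I: r·a ∈ I? Yes

Yes, I is an ideal of ℤ_26


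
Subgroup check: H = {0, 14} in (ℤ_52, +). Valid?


Subgroup test for H = {0, 14} in (ℤ_52, +):
(1) 0 ∈ H? Yes
(2) Closure: for all a,b ∈ H, (a+b) mod 52 ∈ H? No  [counterexample: 14 + 14 = 28 ∉ H]
(3) Inverses: for all a ∈ H, -a mod 52 ∈ H? No

No, H is not a subgroup of ℤ_52


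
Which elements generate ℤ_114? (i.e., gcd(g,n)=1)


g generates ℤ_n iff gcd(g,n) = 1
Prime factors of 114: 2, 3, 19
Generators are g ∈ {1,...,113} not divisible by any of these primes.
Generators: {1, 5, 7, 11, 13, 17, 23, 25, 29, 31, 35, 37, 41, 43, 47, 49, 53, 55, 59, 61, 65, 67, 71, 73, 77, 79, 83, 85, 89, 91, 97, 101, 103, 107, 109, 113}
Number of generators = φ(114) = 36

Generators of ℤ_114 = {1, 5, 7, 11, 13, 17, 23, 25, 29, 31, 35, 37, 41, 43, 47, 49, 53, 55, 59, 61, 65, 67, 71, 73, 77, 79, 83, 85, 89, 91, 97, 101, 103, 107, 109, 113}


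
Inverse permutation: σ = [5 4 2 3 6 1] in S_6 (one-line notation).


To find σ⁻¹, swap domain and range:
σ(1) = 5 → σ⁻¹(5) = 1
σ(2) = 4 → σ⁻¹(4) = 2
σ(3) = 2 → σ⁻¹(2) = 3
σ(4) = 3 → σ⁻¹(3) = 4
σ(5) = 6 → σ⁻¹(6) = 5
σ(6) = 1 → σ⁻¹(1) = 6

σ⁻¹ = [6 3 4 2 1 5]


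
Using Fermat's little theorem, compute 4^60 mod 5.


Fermat's little theorem: if p is prime and gcd(a,p)=1, then a^(p-1) ≡ 1 (mod p)
p = 5 is prime, gcd(4,5) = 1
Reduce exponent: 60 mod 4 = 0
So 4^60 ≡ 4^0 (mod 5)
4^0 = 1

4^60 ≡ 1 (mod 5)


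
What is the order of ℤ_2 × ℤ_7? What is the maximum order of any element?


|ℤ_2 × ℤ_7| = 2 × 7 = 14
Max element order = lcm(2,7) = 14
Cyclic? Yes (gcd=1)

|ℤ_2×ℤ_7| = 14, max element order = 14


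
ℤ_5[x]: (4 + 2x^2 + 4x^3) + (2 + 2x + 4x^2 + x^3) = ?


Add coefficients mod 5:
x^0: 4 + 2 = 1 (mod 5)
x^1: 0 + 2 = 2 (mod 5)
x^2: 2 + 4 = 1 (mod 5)
x^3: 4 + 1 = 0 (mod 5)
Result: 1 + 2x + x^2

f + g = 1 + 2x + x^2


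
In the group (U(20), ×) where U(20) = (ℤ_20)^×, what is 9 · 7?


Operation: multiplication mod 20
9 · 7 = (a × b) mod 20 with a = 9, b = 7

9 · 7 = 3


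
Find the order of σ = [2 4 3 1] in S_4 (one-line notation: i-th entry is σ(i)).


Cycle decomposition: (1 2 4)
Cycle lengths: 3
Order = lcm(3) = 3

ord(σ) = 3


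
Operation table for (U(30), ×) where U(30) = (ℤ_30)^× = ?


Elements: {1, 7, 11, 13, 17, 19, 23, 29}
Operation: multiplication mod 30
Entry (a, b) = (a × b) mod 30

Cayley table:
   |  1 |  7 | 11 | 13 | 17 | 19 | 23 | 29
 1 |  1 |  7 | 11 | 13 | 17 | 19 | 23 | 29
 7 |  7 | 19 | 17 |  1 | 29 | 13 | 11 | 23
11 | 11 | 17 |  1 | 23 |  7 | 29 | 13 | 19
13 | 13 |  1 | 23 | 19 | 11 |  7 | 29 | 17
17 | 17 | 29 |  7 | 11 | 19 | 23 |  1 | 13
19 | 19 | 13 | 29 |  7 | 23 |  1 | 17 | 11
23 | 23 | 11 | 13 | 29 |  1 | 17 | 19 |  7
29 | 29 | 23 | 19 | 17 | 13 | 11 |  7 |  1


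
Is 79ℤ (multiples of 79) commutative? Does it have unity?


79ℤ is a commutative ring under +,× but has no multiplicative identity (1 ∉ 79ℤ); it has no zero divisors, but without unity it is not an integral domain
Commutative: Yes
Integral domain: No
Has unity: No

79ℤ (multiples of 79): Commutative=Yes, Unity=No


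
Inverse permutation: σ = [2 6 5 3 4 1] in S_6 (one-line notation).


To find σ⁻¹, swap domain and range:
σ(1) = 2 → σ⁻¹(2) = 1
σ(2) = 6 → σ⁻¹(6) = 2
σ(3) = 5 → σ⁻¹(5) = 3
σ(4) = 3 → σ⁻¹(3) = 4
σ(5) = 4 → σ⁻¹(4) = 5
σ(6) = 1 → σ⁻¹(1) = 6

σ⁻¹ = [6 1 4 5 3 2]


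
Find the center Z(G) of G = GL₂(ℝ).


Z(G) = {g ∈ G | gx = xg for all x ∈ G}
Only scalar multiples of the identity commute with all invertible matrices

Z(GL₂(ℝ)) = {aI : a ∈ ℝ, a ≠ 0}


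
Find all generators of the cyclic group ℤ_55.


g generates ℤ_n iff gcd(g,n) = 1
Prime factors of 55: 5, 11
Generators are g ∈ {1,...,54} not divisible by any of these primes.
Generators: {1, 2, 3, 4, 6, 7, 8, 9, 12, 13, 14, 16, 17, 18, 19, 21, 23, 24, 26, 27, 28, 29, 31, 32, 34, 36, 37, 38, 39, 41, 42, 43, 46, 47, 48, 49, 51, 52, 53, 54}
Number of generators = φ(55) = 40

Generators of ℤ_55 = {1, 2, 3, 4, 6, 7, 8, 9, 12, 13, 14, 16, 17, 18, 19, 21, 23, 24, 26, 27, 28, 29, 31, 32, 34, 36, 37, 38, 39, 41, 42, 43, 46, 47, 48, 49, 51, 52, 53, 54}


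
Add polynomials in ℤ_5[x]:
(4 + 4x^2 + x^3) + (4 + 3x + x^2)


Add coefficients mod 5:
x^0: 4 + 4 = 3 (mod 5)
x^1: 0 + 3 = 3 (mod 5)
x^2: 4 + 1 = 0 (mod 5)
x^3: 1 + 0 = 1 (mod 5)
Result: 3 + 3x + x^3

f + g = 3 + 3x + x^3


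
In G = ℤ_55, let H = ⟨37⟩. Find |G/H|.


|⟨37⟩| = n / gcd(37, 55) = 55 / 1 = 55
H is normal (ℤ_55 is abelian).
|G/H| = |G| / |H| = 55 / 55 = 1

|G/H| = 1


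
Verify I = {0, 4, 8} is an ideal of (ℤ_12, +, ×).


Check ideal conditions for I = {0, 4, 8} in ℤ_12:
(1) I is an additive subgroup? Yes
(2) For r ∈ ℤ_12 and a ∈ I: r·a ∈ I? Yes

Yes, I is an ideal of ℤ_12


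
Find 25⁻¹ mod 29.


Use the extended Euclidean algorithm to write 1 = 25·s + 29·t; then s mod 29 is the inverse.
Euclidean algorithm:
  25 = 0·29 + 25
  29 = 1·25 + 4
  25 = 6·4 + 1
  4 = 4·1 + 0
gcd(25,29) = 1
Back-substitution gives: 25·(7) + 29·(-6) = 1
So 25⁻¹ ≡ 7 ≡ 7 (mod 29)
Check: 25 × 7 = 175 ≡ 1 (mod 29) ✓

25⁻¹ ≡ 7 (mod 29)


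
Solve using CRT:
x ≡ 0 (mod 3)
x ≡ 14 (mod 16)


m₁ = 3, m₂ = 16, gcd = 1, so CRT applies. M = m₁·m₂ = 48
Let M₁ = M/m₁ = 16, M₂ = M/m₂ = 3
Find y₁ ≡ M₁⁻¹ (mod m₁): 16⁻¹ ≡ 1 (mod 3)
Find y₂ ≡ M₂⁻¹ (mod m₂): 3⁻¹ ≡ 11 (mod 16)
x = a₁·M₁·y₁ + a₂·M₂·y₂ = 0·16·1 + 14·3·11 = 462
Reduce mod 48: x ≡ 30
Check: 30 mod 3 = 0 ✓, 30 mod 16 = 14 ✓

x ≡ 30 (mod 48)


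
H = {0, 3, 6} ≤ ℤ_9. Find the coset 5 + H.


5 + H = {5 + h (mod 9) : h ∈ H}
5+0=5, 5+3=8, 5+6=2
5 + H = {2, 5, 8} = 2 + H

5 + H = {2, 5, 8}


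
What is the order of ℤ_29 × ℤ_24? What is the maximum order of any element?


|ℤ_29 × ℤ_24| = 29 × 24 = 696
Max element order = lcm(29,24) = 696
Cyclic? Yes (gcd=1)

|ℤ_29×ℤ_24| = 696, max element order = 696


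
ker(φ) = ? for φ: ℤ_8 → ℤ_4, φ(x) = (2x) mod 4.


Kernel = preimage of identity
ker(φ) = {x ∈ ℤ_8 : 2x ≡ 0 (mod 4)}. Since 4 | 8, φ is well-defined. The kernel is the cyclic subgroup ⟨2⟩ of ℤ_8 (order 4), i.e. {0, 2, 4, 6}

ker(φ) = {0, 2, 4, 6}


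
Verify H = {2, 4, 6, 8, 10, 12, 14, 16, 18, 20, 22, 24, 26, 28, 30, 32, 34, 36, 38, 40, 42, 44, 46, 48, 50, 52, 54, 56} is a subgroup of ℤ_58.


Subgroup test for H = {2, 4, 6, 8, 10, 12, 14, 16, 18, 20, 22, 24, 26, 28, 30, 32, 34, 36, 38, 40, 42, 44, 46, 48, 50, 52, 54, 56} in (ℤ_58, +):
(1) 0 ∈ H? No
(2) Closure: for all a,b ∈ H, (a+b) mod 58 ∈ H? No  [counterexample: 2 + 56 = 0 ∉ H]
(3) Inverses: for all a ∈ H, -a mod 58 ∈ H? Yes

No, H is not a subgroup of ℤ_58


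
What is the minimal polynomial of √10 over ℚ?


√10 satisfies x² - 10 = 0, irreducible over ℚ since 10 is squarefree

Minimal polynomial: x² - 10


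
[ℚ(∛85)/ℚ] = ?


∛85 has minimal polynomial x³ - 85 (irreducible over ℚ since 85 is not a perfect cube)

[ℚ(∛85)/ℚ] = 3


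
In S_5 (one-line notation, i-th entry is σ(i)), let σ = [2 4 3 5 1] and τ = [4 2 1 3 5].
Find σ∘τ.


σ∘τ: apply τ first, then σ
1 →τ 4 →σ 5
2 →τ 2 →σ 4
3 →τ 1 →σ 2
4 →τ 3 →σ 3
5 →τ 5 →σ 1

σ∘τ = [5 4 2 3 1]
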